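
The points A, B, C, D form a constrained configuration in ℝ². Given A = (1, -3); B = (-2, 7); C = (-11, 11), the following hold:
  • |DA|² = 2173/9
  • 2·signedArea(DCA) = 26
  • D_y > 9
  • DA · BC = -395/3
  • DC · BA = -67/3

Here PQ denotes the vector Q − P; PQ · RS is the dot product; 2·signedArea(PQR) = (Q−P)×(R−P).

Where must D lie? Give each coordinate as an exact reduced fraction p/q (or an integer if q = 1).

D = (-8, 29/3)

1. D_x = -8  [DA · BC = -395/3 ∩ 2·signedArea(DCA) = 26]
2. D_y = 29/3  [DA · BC = -395/3 ∩ 2·signedArea(DCA) = 26]
   → D = (-8, 29/3)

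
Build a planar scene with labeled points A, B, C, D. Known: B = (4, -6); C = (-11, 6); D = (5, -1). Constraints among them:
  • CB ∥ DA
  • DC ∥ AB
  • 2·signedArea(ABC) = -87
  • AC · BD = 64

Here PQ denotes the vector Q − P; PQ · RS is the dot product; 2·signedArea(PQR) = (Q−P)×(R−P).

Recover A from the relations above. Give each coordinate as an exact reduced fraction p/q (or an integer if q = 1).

1. A_x = 20  [DC ∥ AB ∩ CB ∥ DA]
2. A_y = -13  [DC ∥ AB ∩ CB ∥ DA]
   → A = (20, -13)

A = (20, -13)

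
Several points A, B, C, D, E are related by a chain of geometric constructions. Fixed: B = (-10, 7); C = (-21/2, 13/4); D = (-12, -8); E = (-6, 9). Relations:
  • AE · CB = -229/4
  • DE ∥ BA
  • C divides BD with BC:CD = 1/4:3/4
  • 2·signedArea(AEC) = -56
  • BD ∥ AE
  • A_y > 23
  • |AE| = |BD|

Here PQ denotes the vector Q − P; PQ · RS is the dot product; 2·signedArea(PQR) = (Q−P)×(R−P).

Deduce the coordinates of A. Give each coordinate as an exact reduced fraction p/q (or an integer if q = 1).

1. A_x = -4  [BD ∥ AE ∩ DE ∥ BA]
2. A_y = 24  [BD ∥ AE ∩ DE ∥ BA]
   → A = (-4, 24)

A = (-4, 24)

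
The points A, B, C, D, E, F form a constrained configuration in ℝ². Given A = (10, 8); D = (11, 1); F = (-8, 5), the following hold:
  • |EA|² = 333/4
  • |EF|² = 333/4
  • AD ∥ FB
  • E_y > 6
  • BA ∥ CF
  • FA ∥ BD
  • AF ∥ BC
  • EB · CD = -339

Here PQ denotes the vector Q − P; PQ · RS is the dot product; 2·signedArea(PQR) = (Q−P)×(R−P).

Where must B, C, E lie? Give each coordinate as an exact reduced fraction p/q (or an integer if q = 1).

1. B_x = -7  [FA ∥ BD ∩ AD ∥ FB]
2. B_y = -2  [FA ∥ BD ∩ AD ∥ FB]
   → B = (-7, -2)
3. C_x = -25  [BA ∥ CF ∩ AF ∥ BC]
4. C_y = -5  [BA ∥ CF ∩ AF ∥ BC]
   → C = (-25, -5)
5. E_x = 1  [line -36·x + -6·y + 75 = 0 ∩ |EA|² = 333/4]
6. E_y = 13/2  [line -36·x + -6·y + 75 = 0 ∩ |EA|² = 333/4]
   → E = (1, 13/2)

B = (-7, -2)
C = (-25, -5)
E = (1, 13/2)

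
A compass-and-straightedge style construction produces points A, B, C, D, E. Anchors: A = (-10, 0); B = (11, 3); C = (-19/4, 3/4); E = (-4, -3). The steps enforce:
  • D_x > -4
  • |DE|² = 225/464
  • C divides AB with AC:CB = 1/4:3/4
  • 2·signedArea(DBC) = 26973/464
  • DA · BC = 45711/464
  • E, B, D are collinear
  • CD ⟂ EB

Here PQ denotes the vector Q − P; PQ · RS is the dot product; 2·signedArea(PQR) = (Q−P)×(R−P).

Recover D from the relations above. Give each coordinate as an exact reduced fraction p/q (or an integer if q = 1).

D = (-389/116, -159/58)

1. D_x = -389/116  [E, B, D are collinear ∩ CD ⟂ EB]
2. D_y = -159/58  [E, B, D are collinear ∩ CD ⟂ EB]
   → D = (-389/116, -159/58)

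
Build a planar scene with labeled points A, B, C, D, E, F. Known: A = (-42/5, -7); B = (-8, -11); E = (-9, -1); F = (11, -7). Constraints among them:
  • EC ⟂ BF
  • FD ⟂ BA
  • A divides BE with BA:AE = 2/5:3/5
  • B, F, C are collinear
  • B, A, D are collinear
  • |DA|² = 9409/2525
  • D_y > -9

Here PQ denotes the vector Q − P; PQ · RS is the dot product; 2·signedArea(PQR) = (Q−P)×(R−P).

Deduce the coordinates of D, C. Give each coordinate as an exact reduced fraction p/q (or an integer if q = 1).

1. D_x = -829/101  [B, A, D are collinear ∩ FD ⟂ BA]
2. D_y = -901/101  [B, A, D are collinear ∩ FD ⟂ BA]
   → D = (-829/101, -901/101)
3. C_x = -2617/377  [B, F, C are collinear ∩ EC ⟂ BF]
4. C_y = -4063/377  [B, F, C are collinear ∩ EC ⟂ BF]
   → C = (-2617/377, -4063/377)

C = (-2617/377, -4063/377)
D = (-829/101, -901/101)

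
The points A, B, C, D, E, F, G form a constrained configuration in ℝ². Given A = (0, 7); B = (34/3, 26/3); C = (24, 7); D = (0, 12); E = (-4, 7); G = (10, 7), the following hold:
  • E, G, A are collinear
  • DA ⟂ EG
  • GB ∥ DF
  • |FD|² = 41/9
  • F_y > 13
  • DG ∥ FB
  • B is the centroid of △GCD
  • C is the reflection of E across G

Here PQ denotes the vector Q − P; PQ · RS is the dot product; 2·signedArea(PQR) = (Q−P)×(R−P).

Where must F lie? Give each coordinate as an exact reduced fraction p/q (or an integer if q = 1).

F = (4/3, 41/3)

1. F_x = 4/3  [DG ∥ FB ∩ GB ∥ DF]
2. F_y = 41/3  [DG ∥ FB ∩ GB ∥ DF]
   → F = (4/3, 41/3)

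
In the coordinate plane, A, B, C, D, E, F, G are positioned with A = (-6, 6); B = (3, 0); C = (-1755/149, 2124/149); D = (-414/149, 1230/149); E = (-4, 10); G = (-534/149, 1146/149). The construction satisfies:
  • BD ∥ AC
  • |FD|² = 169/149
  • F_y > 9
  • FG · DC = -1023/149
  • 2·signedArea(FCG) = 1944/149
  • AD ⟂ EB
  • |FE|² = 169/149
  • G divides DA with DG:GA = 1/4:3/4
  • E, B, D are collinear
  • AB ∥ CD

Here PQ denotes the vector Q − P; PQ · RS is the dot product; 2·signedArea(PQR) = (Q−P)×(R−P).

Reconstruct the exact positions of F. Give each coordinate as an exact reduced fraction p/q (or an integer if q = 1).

F = (-505/149, 1360/149)

1. F_x = -505/149  [FG · DC = -1023/149 ∩ 2·signedArea(FCG) = 1944/149]
2. F_y = 1360/149  [FG · DC = -1023/149 ∩ 2·signedArea(FCG) = 1944/149]
   → F = (-505/149, 1360/149)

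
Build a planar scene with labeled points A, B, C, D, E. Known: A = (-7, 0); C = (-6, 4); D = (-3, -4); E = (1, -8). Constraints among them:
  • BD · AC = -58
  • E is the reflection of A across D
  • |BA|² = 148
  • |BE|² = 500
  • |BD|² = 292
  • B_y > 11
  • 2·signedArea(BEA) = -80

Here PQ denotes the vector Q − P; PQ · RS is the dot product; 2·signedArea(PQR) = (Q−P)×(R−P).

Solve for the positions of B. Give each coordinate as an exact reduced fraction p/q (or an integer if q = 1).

1. B_x = -9  [BD · AC = -58 ∩ 2·signedArea(BEA) = -80]
2. B_y = 12  [BD · AC = -58 ∩ 2·signedArea(BEA) = -80]
   → B = (-9, 12)

B = (-9, 12)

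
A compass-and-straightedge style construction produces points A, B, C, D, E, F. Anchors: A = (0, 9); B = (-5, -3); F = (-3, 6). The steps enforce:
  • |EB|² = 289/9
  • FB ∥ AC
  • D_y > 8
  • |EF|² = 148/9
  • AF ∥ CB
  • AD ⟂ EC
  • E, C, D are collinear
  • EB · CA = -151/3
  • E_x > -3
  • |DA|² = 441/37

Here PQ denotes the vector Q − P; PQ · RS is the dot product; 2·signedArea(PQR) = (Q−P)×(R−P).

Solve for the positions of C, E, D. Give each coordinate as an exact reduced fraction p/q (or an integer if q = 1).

C = (-2, 0)
D = (-126/37, 312/37)
E = (-7/3, 2)

1. C_x = -2  [AF ∥ CB ∩ FB ∥ AC]
2. C_y = 0  [AF ∥ CB ∩ FB ∥ AC]
   → C = (-2, 0)
3. E_x = -7/3  [line -2·x + -9·y + 40/3 = 0 ∩ |EB|² = 289/9]
4. E_y = 2  [line -2·x + -9·y + 40/3 = 0 ∩ |EB|² = 289/9]
   → E = (-7/3, 2)
5. D_x = -126/37  [E, C, D are collinear ∩ AD ⟂ EC]
6. D_y = 312/37  [E, C, D are collinear ∩ AD ⟂ EC]
   → D = (-126/37, 312/37)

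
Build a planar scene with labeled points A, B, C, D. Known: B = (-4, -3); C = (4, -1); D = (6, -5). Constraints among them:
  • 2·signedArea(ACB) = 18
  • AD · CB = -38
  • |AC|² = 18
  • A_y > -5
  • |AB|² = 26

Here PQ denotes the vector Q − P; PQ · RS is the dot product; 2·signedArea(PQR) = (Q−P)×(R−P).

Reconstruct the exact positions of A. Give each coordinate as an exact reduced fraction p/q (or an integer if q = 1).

A = (1, -4)

1. A_x = 1  [2·signedArea(ACB) = 18 ∩ AD · CB = -38]
2. A_y = -4  [2·signedArea(ACB) = 18 ∩ AD · CB = -38]
   → A = (1, -4)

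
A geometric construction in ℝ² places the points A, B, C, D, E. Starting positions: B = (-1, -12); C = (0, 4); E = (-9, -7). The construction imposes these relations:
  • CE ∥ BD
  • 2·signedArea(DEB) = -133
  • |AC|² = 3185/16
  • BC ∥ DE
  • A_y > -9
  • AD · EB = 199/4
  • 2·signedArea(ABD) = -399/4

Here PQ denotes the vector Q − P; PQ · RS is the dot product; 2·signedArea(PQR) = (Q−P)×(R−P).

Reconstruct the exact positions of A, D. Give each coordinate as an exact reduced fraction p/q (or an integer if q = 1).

1. D_x = -10  [BC ∥ DE ∩ CE ∥ BD]
2. D_y = -23  [BC ∥ DE ∩ CE ∥ BD]
   → D = (-10, -23)
3. A_x = -7  [2·signedArea(ABD) = -399/4 ∩ AD · EB = 199/4]
4. A_y = -33/4  [2·signedArea(ABD) = -399/4 ∩ AD · EB = 199/4]
   → A = (-7, -33/4)

A = (-7, -33/4)
D = (-10, -23)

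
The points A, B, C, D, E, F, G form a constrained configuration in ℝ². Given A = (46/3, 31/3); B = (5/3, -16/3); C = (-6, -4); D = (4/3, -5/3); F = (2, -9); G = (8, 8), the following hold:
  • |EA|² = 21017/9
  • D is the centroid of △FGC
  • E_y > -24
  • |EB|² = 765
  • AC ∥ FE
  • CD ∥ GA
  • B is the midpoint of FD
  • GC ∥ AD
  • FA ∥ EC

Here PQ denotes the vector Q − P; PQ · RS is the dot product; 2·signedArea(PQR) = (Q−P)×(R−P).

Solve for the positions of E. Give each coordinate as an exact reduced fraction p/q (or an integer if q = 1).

1. E_x = -58/3  [FA ∥ EC ∩ AC ∥ FE]
2. E_y = -70/3  [FA ∥ EC ∩ AC ∥ FE]
   → E = (-58/3, -70/3)

E = (-58/3, -70/3)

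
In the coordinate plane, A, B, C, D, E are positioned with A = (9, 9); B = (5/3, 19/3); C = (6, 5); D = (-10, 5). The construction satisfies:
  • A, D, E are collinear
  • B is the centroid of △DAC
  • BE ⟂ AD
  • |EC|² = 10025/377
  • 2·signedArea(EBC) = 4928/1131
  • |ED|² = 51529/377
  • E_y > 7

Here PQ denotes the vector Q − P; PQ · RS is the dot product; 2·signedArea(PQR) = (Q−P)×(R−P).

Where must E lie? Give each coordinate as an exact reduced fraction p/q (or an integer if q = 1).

E = (543/377, 2793/377)

1. E_x = 543/377  [A, D, E are collinear ∩ BE ⟂ AD]
2. E_y = 2793/377  [A, D, E are collinear ∩ BE ⟂ AD]
   → E = (543/377, 2793/377)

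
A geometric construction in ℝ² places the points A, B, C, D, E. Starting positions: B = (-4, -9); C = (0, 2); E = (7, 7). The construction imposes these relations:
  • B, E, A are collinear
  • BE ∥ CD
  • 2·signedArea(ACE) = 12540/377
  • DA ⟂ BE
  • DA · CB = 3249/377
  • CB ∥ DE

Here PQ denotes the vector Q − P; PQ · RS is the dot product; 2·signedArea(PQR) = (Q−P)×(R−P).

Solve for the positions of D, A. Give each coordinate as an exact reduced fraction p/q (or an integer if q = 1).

A = (5059/377, 6159/377)
D = (11, 18)

1. D_x = 11  [CB ∥ DE ∩ BE ∥ CD]
2. D_y = 18  [CB ∥ DE ∩ BE ∥ CD]
   → D = (11, 18)
3. A_x = 5059/377  [B, E, A are collinear ∩ DA ⟂ BE]
4. A_y = 6159/377  [B, E, A are collinear ∩ DA ⟂ BE]
   → A = (5059/377, 6159/377)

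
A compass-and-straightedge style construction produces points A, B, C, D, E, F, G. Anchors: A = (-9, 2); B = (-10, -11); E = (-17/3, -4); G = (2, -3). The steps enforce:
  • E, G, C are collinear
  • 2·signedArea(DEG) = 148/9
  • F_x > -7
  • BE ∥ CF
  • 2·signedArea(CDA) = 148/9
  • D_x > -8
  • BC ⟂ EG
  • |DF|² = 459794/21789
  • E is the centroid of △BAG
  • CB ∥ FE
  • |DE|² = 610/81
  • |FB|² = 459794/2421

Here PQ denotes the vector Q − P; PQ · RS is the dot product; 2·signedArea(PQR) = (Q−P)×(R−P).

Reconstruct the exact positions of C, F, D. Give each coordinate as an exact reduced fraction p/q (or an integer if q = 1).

1. C_x = -2912/269  [E, G, C are collinear ∩ BC ⟂ EG]
2. C_y = -1257/269  [E, G, C are collinear ∩ BC ⟂ EG]
   → C = (-2912/269, -1257/269)
3. F_x = -5239/807  [CB ∥ FE ∩ BE ∥ CF]
4. F_y = 626/269  [CB ∥ FE ∩ BE ∥ CF]
   → F = (-5239/807, 626/269)
5. D_x = -18548/2421  [2·signedArea(DEG) = 148/9 ∩ 2·signedArea(CDA) = 148/9]
6. D_y = -569/269  [2·signedArea(DEG) = 148/9 ∩ 2·signedArea(CDA) = 148/9]
   → D = (-18548/2421, -569/269)

C = (-2912/269, -1257/269)
D = (-18548/2421, -569/269)
F = (-5239/807, 626/269)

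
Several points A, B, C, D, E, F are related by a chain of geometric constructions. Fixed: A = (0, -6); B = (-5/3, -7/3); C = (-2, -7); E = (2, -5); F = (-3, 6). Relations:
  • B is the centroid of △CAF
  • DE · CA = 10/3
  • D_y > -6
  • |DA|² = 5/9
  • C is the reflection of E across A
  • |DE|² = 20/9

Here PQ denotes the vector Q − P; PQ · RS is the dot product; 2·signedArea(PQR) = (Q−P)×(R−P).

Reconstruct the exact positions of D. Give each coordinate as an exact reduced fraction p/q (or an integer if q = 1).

1. D_x = 2/3  [line -2·x + -1·y + -13/3 = 0 ∩ |DE|² = 20/9]
2. D_y = -17/3  [line -2·x + -1·y + -13/3 = 0 ∩ |DE|² = 20/9]
   → D = (2/3, -17/3)

D = (2/3, -17/3)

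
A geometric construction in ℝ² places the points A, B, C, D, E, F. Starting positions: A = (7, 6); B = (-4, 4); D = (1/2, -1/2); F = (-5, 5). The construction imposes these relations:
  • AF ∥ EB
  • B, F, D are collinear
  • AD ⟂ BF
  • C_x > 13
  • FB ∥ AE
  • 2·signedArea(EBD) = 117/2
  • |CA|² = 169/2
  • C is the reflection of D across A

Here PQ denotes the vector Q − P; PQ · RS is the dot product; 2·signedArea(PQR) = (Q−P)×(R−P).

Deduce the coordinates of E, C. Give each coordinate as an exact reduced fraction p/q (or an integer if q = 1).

C = (27/2, 25/2)
E = (8, 5)

1. E_x = 8  [AF ∥ EB ∩ FB ∥ AE]
2. E_y = 5  [AF ∥ EB ∩ FB ∥ AE]
   → E = (8, 5)
3. C_x = 27/2  [C is the reflection of D across A]
4. C_y = 25/2  [C is the reflection of D across A]
   → C = (27/2, 25/2)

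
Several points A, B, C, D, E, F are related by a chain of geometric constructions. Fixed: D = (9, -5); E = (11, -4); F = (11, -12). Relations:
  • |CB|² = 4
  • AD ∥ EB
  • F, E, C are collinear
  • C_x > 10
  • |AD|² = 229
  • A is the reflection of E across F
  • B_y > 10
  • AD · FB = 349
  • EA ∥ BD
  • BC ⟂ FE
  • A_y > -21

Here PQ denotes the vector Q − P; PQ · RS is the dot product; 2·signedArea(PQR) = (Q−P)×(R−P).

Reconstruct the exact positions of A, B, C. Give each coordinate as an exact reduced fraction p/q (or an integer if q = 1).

1. A_x = 11  [A is the reflection of E across F]
2. A_y = -20  [A is the reflection of E across F]
   → A = (11, -20)
3. B_x = 9  [EA ∥ BD ∩ AD ∥ EB]
4. B_y = 11  [EA ∥ BD ∩ AD ∥ EB]
   → B = (9, 11)
5. C_x = 11  [F, E, C are collinear ∩ BC ⟂ FE]
6. C_y = 11  [F, E, C are collinear ∩ BC ⟂ FE]
   → C = (11, 11)

A = (11, -20)
B = (9, 11)
C = (11, 11)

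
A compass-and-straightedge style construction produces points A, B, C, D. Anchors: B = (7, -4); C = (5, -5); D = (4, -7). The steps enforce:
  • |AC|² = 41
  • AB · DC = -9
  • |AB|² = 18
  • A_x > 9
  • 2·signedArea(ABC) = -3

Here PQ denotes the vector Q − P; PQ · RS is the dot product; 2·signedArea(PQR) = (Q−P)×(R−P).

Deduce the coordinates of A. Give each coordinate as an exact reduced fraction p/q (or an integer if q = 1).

A = (10, -1)

1. A_x = 10  [2·signedArea(ABC) = -3 ∩ AB · DC = -9]
2. A_y = -1  [2·signedArea(ABC) = -3 ∩ AB · DC = -9]
   → A = (10, -1)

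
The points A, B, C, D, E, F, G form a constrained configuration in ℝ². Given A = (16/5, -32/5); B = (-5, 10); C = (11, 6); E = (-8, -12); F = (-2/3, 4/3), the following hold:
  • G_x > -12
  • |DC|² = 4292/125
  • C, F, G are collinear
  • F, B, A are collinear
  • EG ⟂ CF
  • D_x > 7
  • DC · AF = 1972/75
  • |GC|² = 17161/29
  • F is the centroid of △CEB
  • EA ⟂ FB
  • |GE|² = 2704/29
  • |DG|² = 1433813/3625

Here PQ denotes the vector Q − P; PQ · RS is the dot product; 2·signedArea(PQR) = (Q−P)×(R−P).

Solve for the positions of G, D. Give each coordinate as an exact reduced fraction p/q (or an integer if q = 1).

1. G_x = -336/29  [C, F, G are collinear ∩ EG ⟂ CF]
2. G_y = -88/29  [C, F, G are collinear ∩ EG ⟂ CF]
   → G = (-336/29, -88/29)
3. D_x = 197/25  [line 58/15·x + -116/15·y + -1682/75 = 0 ∩ |DG|² = 1433813/3625]
4. D_y = 26/25  [line 58/15·x + -116/15·y + -1682/75 = 0 ∩ |DG|² = 1433813/3625]
   → D = (197/25, 26/25)

D = (197/25, 26/25)
G = (-336/29, -88/29)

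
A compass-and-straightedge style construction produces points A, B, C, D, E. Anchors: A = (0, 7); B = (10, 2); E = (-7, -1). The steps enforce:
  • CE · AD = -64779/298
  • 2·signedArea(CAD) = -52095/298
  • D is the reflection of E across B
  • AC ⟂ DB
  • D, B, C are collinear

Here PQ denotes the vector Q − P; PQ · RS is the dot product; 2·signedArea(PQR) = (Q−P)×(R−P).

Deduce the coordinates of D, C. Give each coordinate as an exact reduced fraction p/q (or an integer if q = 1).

C = (345/298, 131/298)
D = (27, 5)

1. D_x = 27  [D is the reflection of E across B]
2. D_y = 5  [D is the reflection of E across B]
   → D = (27, 5)
3. C_x = 345/298  [D, B, C are collinear ∩ AC ⟂ DB]
4. C_y = 131/298  [D, B, C are collinear ∩ AC ⟂ DB]
   → C = (345/298, 131/298)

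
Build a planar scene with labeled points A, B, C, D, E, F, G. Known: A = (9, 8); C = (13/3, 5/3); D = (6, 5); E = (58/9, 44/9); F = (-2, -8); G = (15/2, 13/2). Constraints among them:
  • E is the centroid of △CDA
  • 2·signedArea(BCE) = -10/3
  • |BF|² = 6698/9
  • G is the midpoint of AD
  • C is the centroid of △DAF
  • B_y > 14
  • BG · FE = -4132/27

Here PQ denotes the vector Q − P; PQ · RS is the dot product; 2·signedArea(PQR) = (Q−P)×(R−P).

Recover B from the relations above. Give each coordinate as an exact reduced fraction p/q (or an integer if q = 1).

1. B_x = 41/3  [2·signedArea(BCE) = -10/3 ∩ BG · FE = -4132/27]
2. B_y = 43/3  [2·signedArea(BCE) = -10/3 ∩ BG · FE = -4132/27]
   → B = (41/3, 43/3)

B = (41/3, 43/3)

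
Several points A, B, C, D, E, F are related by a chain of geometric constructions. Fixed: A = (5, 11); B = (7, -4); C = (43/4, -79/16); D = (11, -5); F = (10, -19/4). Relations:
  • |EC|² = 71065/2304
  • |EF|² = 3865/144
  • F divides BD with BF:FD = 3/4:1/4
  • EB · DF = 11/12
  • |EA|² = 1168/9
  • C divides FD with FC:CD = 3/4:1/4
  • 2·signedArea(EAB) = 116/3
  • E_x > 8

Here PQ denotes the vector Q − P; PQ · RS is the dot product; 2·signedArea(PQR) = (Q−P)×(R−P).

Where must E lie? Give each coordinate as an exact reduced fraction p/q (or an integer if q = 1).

1. E_x = 9  [EB · DF = 11/12 ∩ 2·signedArea(EAB) = 116/3]
2. E_y = 1/3  [EB · DF = 11/12 ∩ 2·signedArea(EAB) = 116/3]
   → E = (9, 1/3)

E = (9, 1/3)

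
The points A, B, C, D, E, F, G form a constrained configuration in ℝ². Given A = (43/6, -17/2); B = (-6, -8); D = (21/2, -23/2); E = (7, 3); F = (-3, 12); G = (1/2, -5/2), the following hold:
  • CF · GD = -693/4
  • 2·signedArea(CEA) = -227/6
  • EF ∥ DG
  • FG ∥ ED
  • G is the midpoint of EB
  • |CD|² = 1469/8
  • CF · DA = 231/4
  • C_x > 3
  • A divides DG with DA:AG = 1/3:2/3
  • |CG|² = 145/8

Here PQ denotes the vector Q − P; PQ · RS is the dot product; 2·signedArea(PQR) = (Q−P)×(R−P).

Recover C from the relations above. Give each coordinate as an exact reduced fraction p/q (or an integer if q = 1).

C = (15/4, 1/4)

1. C_x = 15/4  [CF · DA = 231/4 ∩ 2·signedArea(CEA) = -227/6]
2. C_y = 1/4  [CF · DA = 231/4 ∩ 2·signedArea(CEA) = -227/6]
   → C = (15/4, 1/4)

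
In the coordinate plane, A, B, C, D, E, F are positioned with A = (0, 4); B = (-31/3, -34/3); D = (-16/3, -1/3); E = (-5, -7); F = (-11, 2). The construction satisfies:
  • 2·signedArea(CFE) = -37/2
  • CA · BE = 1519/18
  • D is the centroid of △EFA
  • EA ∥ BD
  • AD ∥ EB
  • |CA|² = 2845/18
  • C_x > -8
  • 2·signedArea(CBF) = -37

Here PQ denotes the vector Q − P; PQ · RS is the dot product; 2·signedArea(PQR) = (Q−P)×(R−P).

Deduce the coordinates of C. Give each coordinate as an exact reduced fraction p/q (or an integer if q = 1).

C = (-47/6, -35/6)

1. C_x = -47/6  [2·signedArea(CFE) = -37/2 ∩ CA · BE = 1519/18]
2. C_y = -35/6  [2·signedArea(CFE) = -37/2 ∩ CA · BE = 1519/18]
   → C = (-47/6, -35/6)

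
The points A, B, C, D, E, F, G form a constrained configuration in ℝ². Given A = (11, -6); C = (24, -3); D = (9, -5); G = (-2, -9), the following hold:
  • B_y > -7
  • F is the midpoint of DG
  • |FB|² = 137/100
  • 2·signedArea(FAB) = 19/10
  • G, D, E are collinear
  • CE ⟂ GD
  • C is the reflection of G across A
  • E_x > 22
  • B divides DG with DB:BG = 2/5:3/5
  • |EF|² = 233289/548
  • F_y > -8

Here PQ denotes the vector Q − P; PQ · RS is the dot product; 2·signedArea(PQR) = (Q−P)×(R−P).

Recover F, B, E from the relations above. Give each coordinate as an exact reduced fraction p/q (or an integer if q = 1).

1. F_x = 7/2  [F is the midpoint of DG]
2. F_y = -7  [F is the midpoint of DG]
   → F = (7/2, -7)
3. B_x = 23/5  [B divides DG with DB:BG = 2/5:3/5]
4. B_y = -33/5  [B divides DG with DB:BG = 2/5:3/5]
   → B = (23/5, -33/5)
5. E_x = 3136/137  [G, D, E are collinear ∩ CE ⟂ GD]
6. E_y = 7/137  [G, D, E are collinear ∩ CE ⟂ GD]
   → E = (3136/137, 7/137)

B = (23/5, -33/5)
E = (3136/137, 7/137)
F = (7/2, -7)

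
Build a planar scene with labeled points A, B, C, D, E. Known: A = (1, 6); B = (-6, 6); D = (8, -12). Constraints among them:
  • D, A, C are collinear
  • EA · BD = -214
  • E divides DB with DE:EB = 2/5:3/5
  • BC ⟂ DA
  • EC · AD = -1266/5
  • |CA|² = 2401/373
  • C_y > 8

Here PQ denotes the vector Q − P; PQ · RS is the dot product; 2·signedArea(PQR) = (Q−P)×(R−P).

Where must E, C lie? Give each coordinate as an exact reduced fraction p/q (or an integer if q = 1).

1. E_x = 12/5  [E divides DB with DE:EB = 2/5:3/5]
2. E_y = -24/5  [E divides DB with DE:EB = 2/5:3/5]
   → E = (12/5, -24/5)
3. C_x = 30/373  [D, A, C are collinear ∩ BC ⟂ DA]
4. C_y = 3120/373  [D, A, C are collinear ∩ BC ⟂ DA]
   → C = (30/373, 3120/373)

C = (30/373, 3120/373)
E = (12/5, -24/5)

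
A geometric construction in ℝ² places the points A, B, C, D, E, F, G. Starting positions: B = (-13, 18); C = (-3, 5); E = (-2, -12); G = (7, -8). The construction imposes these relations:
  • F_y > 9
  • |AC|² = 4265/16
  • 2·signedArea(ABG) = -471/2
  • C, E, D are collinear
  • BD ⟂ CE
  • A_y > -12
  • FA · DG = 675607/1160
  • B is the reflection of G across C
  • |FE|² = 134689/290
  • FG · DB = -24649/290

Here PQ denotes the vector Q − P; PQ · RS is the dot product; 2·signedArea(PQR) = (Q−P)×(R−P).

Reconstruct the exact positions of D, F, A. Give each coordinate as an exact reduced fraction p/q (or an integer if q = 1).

1. D_x = -1101/290  [C, E, D are collinear ∩ BD ⟂ CE]
2. D_y = 5377/290  [C, E, D are collinear ∩ BD ⟂ CE]
   → D = (-1101/290, 5377/290)
3. F_x = -947/290  [line 2669/290·x + 157/290·y + 3611/145 = 0 ∩ |FE|² = 134689/290]
4. F_y = 2759/290  [line 2669/290·x + 157/290·y + 3611/145 = 0 ∩ |FE|² = 134689/290]
   → F = (-947/290, 2759/290)
5. A_x = 1/4  [2·signedArea(ABG) = -471/2 ∩ FA · DG = 675607/1160]
6. A_y = -11  [2·signedArea(ABG) = -471/2 ∩ FA · DG = 675607/1160]
   → A = (1/4, -11)

A = (1/4, -11)
D = (-1101/290, 5377/290)
F = (-947/290, 2759/290)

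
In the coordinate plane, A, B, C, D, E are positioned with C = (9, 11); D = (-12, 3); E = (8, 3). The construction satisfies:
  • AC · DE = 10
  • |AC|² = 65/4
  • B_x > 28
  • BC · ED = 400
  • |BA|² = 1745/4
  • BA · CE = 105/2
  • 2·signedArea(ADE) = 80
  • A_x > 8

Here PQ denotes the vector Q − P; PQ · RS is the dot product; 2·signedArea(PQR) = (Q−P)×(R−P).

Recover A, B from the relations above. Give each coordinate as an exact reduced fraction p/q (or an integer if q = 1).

A = (17/2, 7)
B = (29, 11)

1. A_x = 17/2  [2·signedArea(ADE) = 80 ∩ AC · DE = 10]
2. A_y = 7  [2·signedArea(ADE) = 80 ∩ AC · DE = 10]
   → A = (17/2, 7)
3. B_x = 29  [BC · ED = 400 ∩ BA · CE = 105/2]
4. B_y = 11  [BC · ED = 400 ∩ BA · CE = 105/2]
   → B = (29, 11)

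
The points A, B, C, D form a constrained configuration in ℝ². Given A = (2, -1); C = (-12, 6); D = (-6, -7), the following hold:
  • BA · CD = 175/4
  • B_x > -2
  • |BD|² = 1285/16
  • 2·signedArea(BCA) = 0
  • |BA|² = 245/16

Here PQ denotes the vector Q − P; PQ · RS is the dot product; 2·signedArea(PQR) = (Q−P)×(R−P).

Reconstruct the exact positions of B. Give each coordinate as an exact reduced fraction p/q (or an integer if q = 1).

1. B_x = -3/2  [2·signedArea(BCA) = 0 ∩ BA · CD = 175/4]
2. B_y = 3/4  [2·signedArea(BCA) = 0 ∩ BA · CD = 175/4]
   → B = (-3/2, 3/4)

B = (-3/2, 3/4)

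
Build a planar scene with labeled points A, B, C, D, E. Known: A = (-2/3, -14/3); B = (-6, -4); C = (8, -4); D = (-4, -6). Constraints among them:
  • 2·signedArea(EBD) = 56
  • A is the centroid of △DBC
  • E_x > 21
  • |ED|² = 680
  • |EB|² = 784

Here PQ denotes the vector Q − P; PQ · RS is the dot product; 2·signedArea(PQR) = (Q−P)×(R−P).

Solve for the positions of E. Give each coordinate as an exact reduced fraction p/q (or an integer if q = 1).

1. E_x = 22  [line 2·x + 2·y + -36 = 0 ∩ |ED|² = 680]
2. E_y = -4  [line 2·x + 2·y + -36 = 0 ∩ |ED|² = 680]
   → E = (22, -4)

E = (22, -4)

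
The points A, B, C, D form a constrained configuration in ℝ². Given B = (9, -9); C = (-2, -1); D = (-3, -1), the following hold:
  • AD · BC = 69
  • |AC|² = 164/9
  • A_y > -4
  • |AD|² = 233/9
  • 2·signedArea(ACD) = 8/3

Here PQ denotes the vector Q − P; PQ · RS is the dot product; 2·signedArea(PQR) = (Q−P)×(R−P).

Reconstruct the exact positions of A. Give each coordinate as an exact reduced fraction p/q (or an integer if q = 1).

1. A_x = 4/3  [2·signedArea(ACD) = 8/3 ∩ AD · BC = 69]
2. A_y = -11/3  [2·signedArea(ACD) = 8/3 ∩ AD · BC = 69]
   → A = (4/3, -11/3)

A = (4/3, -11/3)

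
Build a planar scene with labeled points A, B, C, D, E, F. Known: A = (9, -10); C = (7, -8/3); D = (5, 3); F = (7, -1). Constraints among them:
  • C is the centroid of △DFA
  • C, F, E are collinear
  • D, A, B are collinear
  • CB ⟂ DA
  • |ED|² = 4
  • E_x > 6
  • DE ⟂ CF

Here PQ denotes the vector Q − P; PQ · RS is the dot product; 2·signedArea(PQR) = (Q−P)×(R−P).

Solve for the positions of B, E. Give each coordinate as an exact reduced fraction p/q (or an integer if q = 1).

1. B_x = 751/111  [D, A, B are collinear ∩ CB ⟂ DA]
2. B_y = -304/111  [D, A, B are collinear ∩ CB ⟂ DA]
   → B = (751/111, -304/111)
3. E_x = 7  [C, F, E are collinear ∩ DE ⟂ CF]
4. E_y = 3  [C, F, E are collinear ∩ DE ⟂ CF]
   → E = (7, 3)

B = (751/111, -304/111)
E = (7, 3)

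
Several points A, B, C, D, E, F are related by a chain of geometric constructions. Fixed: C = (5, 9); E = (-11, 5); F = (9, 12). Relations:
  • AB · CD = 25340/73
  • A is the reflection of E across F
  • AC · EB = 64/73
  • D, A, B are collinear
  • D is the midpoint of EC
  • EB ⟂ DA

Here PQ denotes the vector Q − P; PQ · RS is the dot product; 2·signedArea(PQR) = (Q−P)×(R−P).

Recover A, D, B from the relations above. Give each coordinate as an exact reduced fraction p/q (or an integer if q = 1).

1. A_x = 29  [A is the reflection of E across F]
2. A_y = 19  [A is the reflection of E across F]
   → A = (29, 19)
3. D_x = -3  [D is the midpoint of EC]
4. D_y = 7  [D is the midpoint of EC]
   → D = (-3, 7)
5. B_x = -779/73  [D, A, B are collinear ∩ EB ⟂ DA]
6. B_y = 301/73  [D, A, B are collinear ∩ EB ⟂ DA]
   → B = (-779/73, 301/73)

A = (29, 19)
B = (-779/73, 301/73)
D = (-3, 7)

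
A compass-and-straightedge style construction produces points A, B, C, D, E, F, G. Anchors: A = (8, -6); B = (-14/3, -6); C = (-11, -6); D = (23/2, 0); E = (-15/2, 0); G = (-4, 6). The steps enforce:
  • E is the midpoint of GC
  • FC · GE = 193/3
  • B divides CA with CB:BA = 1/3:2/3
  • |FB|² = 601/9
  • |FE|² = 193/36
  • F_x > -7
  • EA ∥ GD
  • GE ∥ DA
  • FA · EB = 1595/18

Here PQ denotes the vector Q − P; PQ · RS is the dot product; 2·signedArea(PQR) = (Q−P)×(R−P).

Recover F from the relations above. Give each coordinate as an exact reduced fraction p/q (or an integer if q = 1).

1. F_x = -19/3  [FC · GE = 193/3 ∩ FA · EB = 1595/18]
2. F_y = 2  [FC · GE = 193/3 ∩ FA · EB = 1595/18]
   → F = (-19/3, 2)

F = (-19/3, 2)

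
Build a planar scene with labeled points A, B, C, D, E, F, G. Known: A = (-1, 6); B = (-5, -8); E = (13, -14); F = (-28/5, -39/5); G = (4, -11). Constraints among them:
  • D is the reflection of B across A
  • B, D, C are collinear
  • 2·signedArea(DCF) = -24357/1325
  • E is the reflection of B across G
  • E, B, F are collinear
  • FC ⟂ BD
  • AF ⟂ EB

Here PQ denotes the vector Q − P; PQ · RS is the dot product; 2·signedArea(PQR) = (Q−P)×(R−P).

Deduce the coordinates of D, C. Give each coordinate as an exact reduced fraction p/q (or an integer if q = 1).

1. D_x = 3  [D is the reflection of B across A]
2. D_y = 20  [D is the reflection of B across A]
   → D = (3, 20)
3. C_x = -1323/265  [B, D, C are collinear ∩ FC ⟂ BD]
4. C_y = -2113/265  [B, D, C are collinear ∩ FC ⟂ BD]
   → C = (-1323/265, -2113/265)

C = (-1323/265, -2113/265)
D = (3, 20)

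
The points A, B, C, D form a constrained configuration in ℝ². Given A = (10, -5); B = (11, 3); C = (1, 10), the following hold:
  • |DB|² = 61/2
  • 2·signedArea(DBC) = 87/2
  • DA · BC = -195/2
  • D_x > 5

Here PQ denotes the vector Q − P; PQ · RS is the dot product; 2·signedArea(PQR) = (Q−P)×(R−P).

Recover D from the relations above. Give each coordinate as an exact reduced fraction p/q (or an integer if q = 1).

1. D_x = 11/2  [DA · BC = -195/2 ∩ 2·signedArea(DBC) = 87/2]
2. D_y = 5/2  [DA · BC = -195/2 ∩ 2·signedArea(DBC) = 87/2]
   → D = (11/2, 5/2)

D = (11/2, 5/2)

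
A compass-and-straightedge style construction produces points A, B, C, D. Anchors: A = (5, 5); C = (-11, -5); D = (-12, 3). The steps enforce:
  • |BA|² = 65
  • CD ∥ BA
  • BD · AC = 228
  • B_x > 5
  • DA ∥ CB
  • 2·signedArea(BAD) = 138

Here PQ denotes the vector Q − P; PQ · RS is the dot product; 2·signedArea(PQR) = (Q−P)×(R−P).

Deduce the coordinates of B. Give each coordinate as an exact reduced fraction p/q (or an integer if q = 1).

1. B_x = 6  [CD ∥ BA ∩ DA ∥ CB]
2. B_y = -3  [CD ∥ BA ∩ DA ∥ CB]
   → B = (6, -3)

B = (6, -3)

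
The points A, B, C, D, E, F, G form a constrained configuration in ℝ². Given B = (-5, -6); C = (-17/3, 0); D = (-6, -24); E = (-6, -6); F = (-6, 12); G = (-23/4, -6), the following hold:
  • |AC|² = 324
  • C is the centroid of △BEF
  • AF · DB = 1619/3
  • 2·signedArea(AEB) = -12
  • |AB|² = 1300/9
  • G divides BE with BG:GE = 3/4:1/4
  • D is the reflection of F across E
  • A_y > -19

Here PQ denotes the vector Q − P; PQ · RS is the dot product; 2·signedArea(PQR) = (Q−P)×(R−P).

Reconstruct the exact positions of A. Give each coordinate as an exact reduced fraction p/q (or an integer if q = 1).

A = (-17/3, -18)

1. A_x = -17/3  [2·signedArea(AEB) = -12 ∩ AF · DB = 1619/3]
2. A_y = -18  [2·signedArea(AEB) = -12 ∩ AF · DB = 1619/3]
   → A = (-17/3, -18)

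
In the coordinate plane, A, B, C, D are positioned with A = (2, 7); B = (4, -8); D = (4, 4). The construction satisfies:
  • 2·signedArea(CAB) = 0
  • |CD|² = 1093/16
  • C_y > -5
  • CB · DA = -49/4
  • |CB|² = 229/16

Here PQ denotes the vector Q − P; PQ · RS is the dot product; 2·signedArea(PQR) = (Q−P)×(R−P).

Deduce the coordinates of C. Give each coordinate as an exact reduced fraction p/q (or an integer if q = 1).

1. C_x = 7/2  [2·signedArea(CAB) = 0 ∩ CB · DA = -49/4]
2. C_y = -17/4  [2·signedArea(CAB) = 0 ∩ CB · DA = -49/4]
   → C = (7/2, -17/4)

C = (7/2, -17/4)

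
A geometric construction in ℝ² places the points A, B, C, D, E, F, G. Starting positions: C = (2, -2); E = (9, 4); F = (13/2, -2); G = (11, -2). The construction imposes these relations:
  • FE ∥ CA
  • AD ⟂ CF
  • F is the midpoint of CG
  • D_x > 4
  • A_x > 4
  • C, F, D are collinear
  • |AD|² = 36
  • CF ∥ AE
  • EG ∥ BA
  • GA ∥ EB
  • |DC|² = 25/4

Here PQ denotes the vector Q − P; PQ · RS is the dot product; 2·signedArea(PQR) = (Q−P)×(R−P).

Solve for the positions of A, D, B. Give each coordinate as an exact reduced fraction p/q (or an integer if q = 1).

A = (9/2, 4)
B = (5/2, 10)
D = (9/2, -2)

1. A_x = 9/2  [CF ∥ AE ∩ FE ∥ CA]
2. A_y = 4  [CF ∥ AE ∩ FE ∥ CA]
   → A = (9/2, 4)
3. D_x = 9/2  [C, F, D are collinear ∩ AD ⟂ CF]
4. D_y = -2  [C, F, D are collinear ∩ AD ⟂ CF]
   → D = (9/2, -2)
5. B_x = 5/2  [EG ∥ BA ∩ GA ∥ EB]
6. B_y = 10  [EG ∥ BA ∩ GA ∥ EB]
   → B = (5/2, 10)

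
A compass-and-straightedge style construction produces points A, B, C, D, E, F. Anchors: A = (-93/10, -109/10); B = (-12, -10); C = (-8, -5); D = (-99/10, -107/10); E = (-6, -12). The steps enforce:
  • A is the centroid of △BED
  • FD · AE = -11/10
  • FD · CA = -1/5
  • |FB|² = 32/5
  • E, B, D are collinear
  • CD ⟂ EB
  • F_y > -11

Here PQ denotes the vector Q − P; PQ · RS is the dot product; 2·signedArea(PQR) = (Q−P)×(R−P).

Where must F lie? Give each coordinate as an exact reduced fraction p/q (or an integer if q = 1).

F = (-48/5, -54/5)

1. F_x = -48/5  [FD · CA = -1/5 ∩ FD · AE = -11/10]
2. F_y = -54/5  [FD · CA = -1/5 ∩ FD · AE = -11/10]
   → F = (-48/5, -54/5)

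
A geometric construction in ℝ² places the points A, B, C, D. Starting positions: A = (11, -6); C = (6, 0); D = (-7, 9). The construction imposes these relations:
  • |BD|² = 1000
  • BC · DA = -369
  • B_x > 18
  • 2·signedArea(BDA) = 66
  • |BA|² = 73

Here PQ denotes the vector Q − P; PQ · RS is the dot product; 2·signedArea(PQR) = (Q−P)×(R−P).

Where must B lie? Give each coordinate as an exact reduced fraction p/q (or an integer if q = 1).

1. B_x = 19  [2·signedArea(BDA) = 66 ∩ BC · DA = -369]
2. B_y = -9  [2·signedArea(BDA) = 66 ∩ BC · DA = -369]
   → B = (19, -9)

B = (19, -9)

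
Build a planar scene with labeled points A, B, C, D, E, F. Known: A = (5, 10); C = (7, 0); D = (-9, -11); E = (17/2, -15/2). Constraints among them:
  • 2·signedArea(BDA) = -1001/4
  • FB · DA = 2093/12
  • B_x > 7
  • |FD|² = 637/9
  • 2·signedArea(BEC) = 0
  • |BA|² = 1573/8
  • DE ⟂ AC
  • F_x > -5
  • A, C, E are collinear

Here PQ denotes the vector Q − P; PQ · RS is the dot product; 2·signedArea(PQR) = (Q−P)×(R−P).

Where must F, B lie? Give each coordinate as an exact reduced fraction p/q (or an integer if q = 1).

1. B_x = 31/4  [2·signedArea(BEC) = 0 ∩ 2·signedArea(BDA) = -1001/4]
2. B_y = -15/4  [2·signedArea(BEC) = 0 ∩ 2·signedArea(BDA) = -1001/4]
   → B = (31/4, -15/4)
3. F_x = -13/3  [line -14·x + -21·y + -434/3 = 0 ∩ |FD|² = 637/9]
4. F_y = -4  [line -14·x + -21·y + -434/3 = 0 ∩ |FD|² = 637/9]
   → F = (-13/3, -4)

B = (31/4, -15/4)
F = (-13/3, -4)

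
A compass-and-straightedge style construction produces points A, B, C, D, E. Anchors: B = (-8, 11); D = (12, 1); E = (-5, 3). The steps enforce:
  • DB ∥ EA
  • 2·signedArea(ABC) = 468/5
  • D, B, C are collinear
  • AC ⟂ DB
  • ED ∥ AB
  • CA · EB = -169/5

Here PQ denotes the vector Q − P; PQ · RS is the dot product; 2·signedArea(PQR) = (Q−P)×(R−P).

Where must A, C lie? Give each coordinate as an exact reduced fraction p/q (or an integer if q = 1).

A = (-25, 13)
C = (-112/5, 91/5)

1. A_x = -25  [ED ∥ AB ∩ DB ∥ EA]
2. A_y = 13  [ED ∥ AB ∩ DB ∥ EA]
   → A = (-25, 13)
3. C_x = -112/5  [D, B, C are collinear ∩ AC ⟂ DB]
4. C_y = 91/5  [D, B, C are collinear ∩ AC ⟂ DB]
   → C = (-112/5, 91/5)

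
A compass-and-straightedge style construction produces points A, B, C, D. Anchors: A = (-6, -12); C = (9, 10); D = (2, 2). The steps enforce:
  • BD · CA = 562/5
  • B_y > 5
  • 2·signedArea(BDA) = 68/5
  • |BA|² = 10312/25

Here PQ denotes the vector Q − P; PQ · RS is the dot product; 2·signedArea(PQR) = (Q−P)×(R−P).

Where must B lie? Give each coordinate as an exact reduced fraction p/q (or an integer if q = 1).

1. B_x = 24/5  [BD · CA = 562/5 ∩ 2·signedArea(BDA) = 68/5]
2. B_y = 26/5  [BD · CA = 562/5 ∩ 2·signedArea(BDA) = 68/5]
   → B = (24/5, 26/5)

B = (24/5, 26/5)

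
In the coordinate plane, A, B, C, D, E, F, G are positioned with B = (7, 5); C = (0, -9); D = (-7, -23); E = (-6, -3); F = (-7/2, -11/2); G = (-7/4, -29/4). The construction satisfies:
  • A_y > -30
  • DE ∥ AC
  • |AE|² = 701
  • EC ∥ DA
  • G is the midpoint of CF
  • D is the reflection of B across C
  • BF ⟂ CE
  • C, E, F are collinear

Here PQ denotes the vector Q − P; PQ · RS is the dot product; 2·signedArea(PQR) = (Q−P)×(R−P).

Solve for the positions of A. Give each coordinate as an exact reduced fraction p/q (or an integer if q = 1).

1. A_x = -1  [DE ∥ AC ∩ EC ∥ DA]
2. A_y = -29  [DE ∥ AC ∩ EC ∥ DA]
   → A = (-1, -29)

A = (-1, -29)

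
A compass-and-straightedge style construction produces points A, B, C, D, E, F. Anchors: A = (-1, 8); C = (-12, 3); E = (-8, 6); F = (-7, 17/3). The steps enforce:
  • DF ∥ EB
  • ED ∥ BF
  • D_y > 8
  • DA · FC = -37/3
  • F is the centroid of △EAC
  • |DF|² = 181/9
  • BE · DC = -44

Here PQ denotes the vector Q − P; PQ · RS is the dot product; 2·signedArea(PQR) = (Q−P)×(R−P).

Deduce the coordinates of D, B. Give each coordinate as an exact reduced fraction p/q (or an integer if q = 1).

1. D_x = -4  [line 5·x + 8/3·y + -4 = 0 ∩ |DF|² = 181/9]
2. D_y = 9  [line 5·x + 8/3·y + -4 = 0 ∩ |DF|² = 181/9]
   → D = (-4, 9)
3. B_x = -11  [ED ∥ BF ∩ DF ∥ EB]
4. B_y = 8/3  [ED ∥ BF ∩ DF ∥ EB]
   → B = (-11, 8/3)

B = (-11, 8/3)
D = (-4, 9)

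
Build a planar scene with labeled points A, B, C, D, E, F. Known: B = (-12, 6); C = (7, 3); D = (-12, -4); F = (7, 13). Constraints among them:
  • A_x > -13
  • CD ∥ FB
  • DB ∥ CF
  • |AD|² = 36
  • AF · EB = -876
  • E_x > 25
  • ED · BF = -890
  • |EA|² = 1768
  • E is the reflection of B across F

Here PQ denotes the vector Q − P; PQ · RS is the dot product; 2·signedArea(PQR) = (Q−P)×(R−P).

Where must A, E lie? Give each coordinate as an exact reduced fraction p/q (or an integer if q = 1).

1. E_x = 26  [E is the reflection of B across F]
2. E_y = 20  [E is the reflection of B across F]
   → E = (26, 20)
3. A_x = -12  [line 38·x + 14·y + 428 = 0 ∩ |EA|² = 1768]
4. A_y = 2  [line 38·x + 14·y + 428 = 0 ∩ |EA|² = 1768]
   → A = (-12, 2)

A = (-12, 2)
E = (26, 20)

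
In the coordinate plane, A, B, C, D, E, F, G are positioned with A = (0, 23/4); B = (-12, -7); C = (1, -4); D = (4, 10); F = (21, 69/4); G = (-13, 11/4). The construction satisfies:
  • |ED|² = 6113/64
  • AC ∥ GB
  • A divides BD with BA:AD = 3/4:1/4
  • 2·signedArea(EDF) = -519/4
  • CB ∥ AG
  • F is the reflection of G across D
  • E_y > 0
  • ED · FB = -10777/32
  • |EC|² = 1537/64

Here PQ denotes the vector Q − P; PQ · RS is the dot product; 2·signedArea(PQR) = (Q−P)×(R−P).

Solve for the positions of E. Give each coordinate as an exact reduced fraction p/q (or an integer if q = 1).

1. E_x = 1/2  [2·signedArea(EDF) = -519/4 ∩ ED · FB = -10777/32]
2. E_y = 7/8  [2·signedArea(EDF) = -519/4 ∩ ED · FB = -10777/32]
   → E = (1/2, 7/8)

E = (1/2, 7/8)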